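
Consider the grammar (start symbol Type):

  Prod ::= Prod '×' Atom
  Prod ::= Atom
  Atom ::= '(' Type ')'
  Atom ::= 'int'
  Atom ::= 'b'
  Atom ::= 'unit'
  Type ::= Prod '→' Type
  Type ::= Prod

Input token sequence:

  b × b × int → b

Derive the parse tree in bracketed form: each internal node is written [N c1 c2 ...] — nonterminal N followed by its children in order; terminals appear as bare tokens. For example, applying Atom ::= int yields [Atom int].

[Type [Prod [Prod [Prod [Atom b]] × [Atom b]] × [Atom int]] → [Type [Prod [Atom b]]]]

Type
Prod → Type
Prod × Atom → Type
Prod × Atom × Atom → Type
Atom × Atom × Atom → Type
b × Atom × Atom → Type
b × b × Atom → Type
b × b × int → Type
b × b × int → Prod
b × b × int → Atom
b × b × int → b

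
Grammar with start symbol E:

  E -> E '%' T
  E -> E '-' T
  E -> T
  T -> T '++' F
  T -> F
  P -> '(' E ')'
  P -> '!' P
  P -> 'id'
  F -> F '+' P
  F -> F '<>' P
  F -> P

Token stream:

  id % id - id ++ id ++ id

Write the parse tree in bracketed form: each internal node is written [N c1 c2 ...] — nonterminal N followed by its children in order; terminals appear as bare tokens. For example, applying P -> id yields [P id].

[E [E [E [T [F [P id]]]] % [T [F [P id]]]] - [T [T [T [F [P id]]] ++ [F [P id]]] ++ [F [P id]]]]

E
E - T
E % T - T
T % T - T
F % T - T
P % T - T
id % T - T
id % F - T
id % P - T
id % id - T
id % id - T ++ F
id % id - T ++ F ++ F
id % id - F ++ F ++ F
id % id - P ++ F ++ F
id % id - id ++ F ++ F
id % id - id ++ P ++ F
id % id - id ++ id ++ F
id % id - id ++ id ++ P
id % id - id ++ id ++ id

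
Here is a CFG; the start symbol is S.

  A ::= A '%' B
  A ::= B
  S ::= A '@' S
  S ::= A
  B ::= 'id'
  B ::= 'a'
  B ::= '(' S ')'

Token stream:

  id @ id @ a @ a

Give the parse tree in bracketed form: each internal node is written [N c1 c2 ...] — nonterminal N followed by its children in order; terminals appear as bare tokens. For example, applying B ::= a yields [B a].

[S [A [B id]] @ [S [A [B id]] @ [S [A [B a]] @ [S [A [B a]]]]]]

S
A @ S
B @ S
id @ S
id @ A @ S
id @ B @ S
id @ id @ S
id @ id @ A @ S
id @ id @ B @ S
id @ id @ a @ S
id @ id @ a @ A
id @ id @ a @ B
id @ id @ a @ a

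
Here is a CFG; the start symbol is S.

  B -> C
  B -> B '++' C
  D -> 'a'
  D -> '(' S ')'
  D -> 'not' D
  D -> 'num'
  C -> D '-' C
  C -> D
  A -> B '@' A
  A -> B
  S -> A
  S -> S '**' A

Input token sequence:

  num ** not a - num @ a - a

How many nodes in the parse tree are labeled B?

3

[S [S [A [B [C [D num]]]]] ** [A [B [C [D not [D a]] - [C [D num]]]] @ [A [B [C [D a] - [C [D a]]]]]]]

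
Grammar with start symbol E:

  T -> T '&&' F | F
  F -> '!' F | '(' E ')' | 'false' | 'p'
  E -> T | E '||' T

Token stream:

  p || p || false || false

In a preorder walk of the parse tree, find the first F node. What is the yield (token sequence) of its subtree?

[E [E [E [E [T [F p]]] || [T [F p]]] || [T [F false]]] || [T [F false]]]

p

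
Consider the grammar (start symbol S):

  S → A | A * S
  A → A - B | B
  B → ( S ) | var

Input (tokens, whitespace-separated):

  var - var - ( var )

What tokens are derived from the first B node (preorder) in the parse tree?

[S [A [A [A [B var]] - [B var]] - [B ( [S [A [B var]]] )]]]

var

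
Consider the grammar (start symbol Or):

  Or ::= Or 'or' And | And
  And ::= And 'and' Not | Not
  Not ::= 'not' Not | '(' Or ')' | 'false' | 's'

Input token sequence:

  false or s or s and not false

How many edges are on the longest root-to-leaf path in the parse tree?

[Or [Or [Or [And [Not false]]] or [And [Not s]]] or [And [And [Not s]] and [Not not [Not false]]]]

5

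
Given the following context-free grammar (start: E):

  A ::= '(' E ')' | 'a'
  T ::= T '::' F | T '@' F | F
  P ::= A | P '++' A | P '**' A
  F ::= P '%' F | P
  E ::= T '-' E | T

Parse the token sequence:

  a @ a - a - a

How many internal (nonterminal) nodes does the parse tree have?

19

[E [T [T [F [P [A a]]]] @ [F [P [A a]]]] - [E [T [F [P [A a]]]] - [E [T [F [P [A a]]]]]]]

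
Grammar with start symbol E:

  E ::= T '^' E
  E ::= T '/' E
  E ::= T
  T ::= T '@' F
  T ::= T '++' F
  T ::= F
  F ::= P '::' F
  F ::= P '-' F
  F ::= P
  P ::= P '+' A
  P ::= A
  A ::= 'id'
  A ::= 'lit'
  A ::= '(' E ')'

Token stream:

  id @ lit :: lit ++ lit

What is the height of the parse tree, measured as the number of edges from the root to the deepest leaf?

7

[E [T [T [T [F [P [A id]]]] @ [F [P [A lit]] :: [F [P [A lit]]]]] ++ [F [P [A lit]]]]]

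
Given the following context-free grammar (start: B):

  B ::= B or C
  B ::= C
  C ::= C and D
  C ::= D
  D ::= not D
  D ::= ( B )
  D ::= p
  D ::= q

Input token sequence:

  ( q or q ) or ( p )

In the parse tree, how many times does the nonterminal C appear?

[B [B [C [D ( [B [B [C [D q]]] or [C [D q]]] )]]] or [C [D ( [B [C [D p]]] )]]]

5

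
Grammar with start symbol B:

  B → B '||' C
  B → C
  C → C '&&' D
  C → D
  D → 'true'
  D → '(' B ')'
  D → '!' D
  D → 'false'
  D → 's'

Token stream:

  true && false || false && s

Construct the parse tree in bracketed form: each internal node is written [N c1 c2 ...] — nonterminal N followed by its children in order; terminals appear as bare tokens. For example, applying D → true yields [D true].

B
B || C
C || C
C && D || C
D && D || C
true && D || C
true && false || C
true && false || C && D
true && false || D && D
true && false || false && D
true && false || false && s

[B [B [C [C [D true]] && [D false]]] || [C [C [D false]] && [D s]]]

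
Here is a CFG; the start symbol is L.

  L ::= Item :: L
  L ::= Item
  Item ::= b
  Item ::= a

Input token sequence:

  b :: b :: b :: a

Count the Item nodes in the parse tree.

4

[L [Item b] :: [L [Item b] :: [L [Item b] :: [L [Item a]]]]]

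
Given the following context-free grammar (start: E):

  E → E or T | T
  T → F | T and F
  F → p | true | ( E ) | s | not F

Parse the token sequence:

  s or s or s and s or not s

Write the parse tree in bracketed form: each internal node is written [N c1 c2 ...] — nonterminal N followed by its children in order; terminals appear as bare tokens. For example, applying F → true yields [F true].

E
E or T
E or T or T
E or T or T or T
T or T or T or T
F or T or T or T
s or T or T or T
s or F or T or T
s or s or T or T
s or s or T and F or T
s or s or F and F or T
s or s or s and F or T
s or s or s and s or T
s or s or s and s or F
s or s or s and s or not F
s or s or s and s or not s

[E [E [E [E [T [F s]]] or [T [F s]]] or [T [T [F s]] and [F s]]] or [T [F not [F s]]]]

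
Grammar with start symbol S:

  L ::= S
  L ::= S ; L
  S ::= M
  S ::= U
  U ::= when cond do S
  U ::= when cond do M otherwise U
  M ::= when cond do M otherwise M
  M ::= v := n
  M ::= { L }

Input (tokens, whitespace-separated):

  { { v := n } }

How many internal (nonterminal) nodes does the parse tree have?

[S [M { [L [S [M { [L [S [M v := n]]] }]]] }]]

8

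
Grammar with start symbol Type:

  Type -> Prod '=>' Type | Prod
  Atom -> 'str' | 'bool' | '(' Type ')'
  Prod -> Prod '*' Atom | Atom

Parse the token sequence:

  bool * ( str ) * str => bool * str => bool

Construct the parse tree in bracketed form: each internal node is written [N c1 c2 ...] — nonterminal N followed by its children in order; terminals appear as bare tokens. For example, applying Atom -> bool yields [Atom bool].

[Type [Prod [Prod [Prod [Atom bool]] * [Atom ( [Type [Prod [Atom str]]] )]] * [Atom str]] => [Type [Prod [Prod [Atom bool]] * [Atom str]] => [Type [Prod [Atom bool]]]]]

Type
Prod => Type
Prod * Atom => Type
Prod * Atom * Atom => Type
Atom * Atom * Atom => Type
bool * Atom * Atom => Type
bool * ( Type ) * Atom => Type
bool * ( Prod ) * Atom => Type
bool * ( Atom ) * Atom => Type
bool * ( str ) * Atom => Type
bool * ( str ) * str => Type
bool * ( str ) * str => Prod => Type
bool * ( str ) * str => Prod * Atom => Type
bool * ( str ) * str => Atom * Atom => Type
bool * ( str ) * str => bool * Atom => Type
bool * ( str ) * str => bool * str => Type
bool * ( str ) * str => bool * str => Prod
bool * ( str ) * str => bool * str => Atom
bool * ( str ) * str => bool * str => bool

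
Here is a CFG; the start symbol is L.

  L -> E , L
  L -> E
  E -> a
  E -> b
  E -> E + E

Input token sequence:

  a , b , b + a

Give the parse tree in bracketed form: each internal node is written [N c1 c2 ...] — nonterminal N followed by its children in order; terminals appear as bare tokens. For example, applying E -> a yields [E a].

[L [E a] , [L [E b] , [L [E [E b] + [E a]]]]]

L
E , L
a , L
a , E , L
a , b , L
a , b , E
a , b , E + E
a , b , b + E
a , b , b + a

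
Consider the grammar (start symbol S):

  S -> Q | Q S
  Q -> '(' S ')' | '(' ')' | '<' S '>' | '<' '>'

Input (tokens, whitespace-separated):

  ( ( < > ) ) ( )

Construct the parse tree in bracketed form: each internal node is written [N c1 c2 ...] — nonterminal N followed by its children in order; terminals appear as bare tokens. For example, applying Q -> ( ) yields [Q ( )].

S
Q S
( S ) S
( Q ) S
( ( S ) ) S
( ( Q ) ) S
( ( < > ) ) S
( ( < > ) ) Q
( ( < > ) ) ( )

[S [Q ( [S [Q ( [S [Q < >]] )]] )] [S [Q ( )]]]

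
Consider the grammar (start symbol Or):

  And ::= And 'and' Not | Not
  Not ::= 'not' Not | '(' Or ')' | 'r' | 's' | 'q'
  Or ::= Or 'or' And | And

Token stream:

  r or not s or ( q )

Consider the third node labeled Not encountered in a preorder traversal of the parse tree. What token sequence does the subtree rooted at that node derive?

s

[Or [Or [Or [And [Not r]]] or [And [Not not [Not s]]]] or [And [Not ( [Or [And [Not q]]] )]]]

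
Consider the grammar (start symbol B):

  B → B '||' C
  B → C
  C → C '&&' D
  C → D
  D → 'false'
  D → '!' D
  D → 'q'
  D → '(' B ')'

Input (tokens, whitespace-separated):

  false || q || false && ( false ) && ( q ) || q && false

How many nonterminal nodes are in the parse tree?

24

[B [B [B [B [C [D false]]] || [C [D q]]] || [C [C [C [D false]] && [D ( [B [C [D false]]] )]] && [D ( [B [C [D q]]] )]]] || [C [C [D q]] && [D false]]]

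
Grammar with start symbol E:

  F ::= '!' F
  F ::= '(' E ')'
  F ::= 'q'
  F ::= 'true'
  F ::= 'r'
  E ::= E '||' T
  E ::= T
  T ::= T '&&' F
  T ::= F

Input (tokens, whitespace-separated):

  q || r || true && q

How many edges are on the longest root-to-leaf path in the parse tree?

[E [E [E [T [F q]]] || [T [F r]]] || [T [T [F true]] && [F q]]]

5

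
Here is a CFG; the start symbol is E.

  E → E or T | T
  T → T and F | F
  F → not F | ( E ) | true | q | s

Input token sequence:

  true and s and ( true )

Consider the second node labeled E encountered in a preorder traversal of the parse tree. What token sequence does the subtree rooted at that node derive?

[E [T [T [T [F true]] and [F s]] and [F ( [E [T [F true]]] )]]]

true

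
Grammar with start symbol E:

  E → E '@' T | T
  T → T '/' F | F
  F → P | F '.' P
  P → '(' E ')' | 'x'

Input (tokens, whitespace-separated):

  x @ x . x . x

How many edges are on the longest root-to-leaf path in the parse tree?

6

[E [E [T [F [P x]]]] @ [T [F [F [F [P x]] . [P x]] . [P x]]]]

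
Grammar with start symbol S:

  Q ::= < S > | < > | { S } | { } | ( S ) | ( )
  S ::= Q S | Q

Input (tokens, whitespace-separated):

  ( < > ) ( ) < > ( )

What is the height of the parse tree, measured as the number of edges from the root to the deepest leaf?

[S [Q ( [S [Q < >]] )] [S [Q ( )] [S [Q < >] [S [Q ( )]]]]]

5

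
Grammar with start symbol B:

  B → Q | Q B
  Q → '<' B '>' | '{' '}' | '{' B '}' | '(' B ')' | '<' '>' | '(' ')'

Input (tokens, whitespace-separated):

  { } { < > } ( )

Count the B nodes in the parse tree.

[B [Q { }] [B [Q { [B [Q < >]] }] [B [Q ( )]]]]

4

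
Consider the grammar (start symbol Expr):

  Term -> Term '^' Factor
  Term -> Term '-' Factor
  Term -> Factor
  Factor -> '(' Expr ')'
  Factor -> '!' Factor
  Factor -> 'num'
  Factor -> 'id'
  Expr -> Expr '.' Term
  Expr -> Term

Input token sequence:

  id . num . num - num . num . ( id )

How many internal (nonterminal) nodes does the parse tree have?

[Expr [Expr [Expr [Expr [Expr [Term [Factor id]]] . [Term [Factor num]]] . [Term [Term [Factor num]] - [Factor num]]] . [Term [Factor num]]] . [Term [Factor ( [Expr [Term [Factor id]]] )]]]

20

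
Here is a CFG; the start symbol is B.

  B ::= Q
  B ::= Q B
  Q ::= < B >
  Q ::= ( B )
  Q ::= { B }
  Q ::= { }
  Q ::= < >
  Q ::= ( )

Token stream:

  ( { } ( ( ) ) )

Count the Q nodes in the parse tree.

4

[B [Q ( [B [Q { }] [B [Q ( [B [Q ( )]] )]]] )]]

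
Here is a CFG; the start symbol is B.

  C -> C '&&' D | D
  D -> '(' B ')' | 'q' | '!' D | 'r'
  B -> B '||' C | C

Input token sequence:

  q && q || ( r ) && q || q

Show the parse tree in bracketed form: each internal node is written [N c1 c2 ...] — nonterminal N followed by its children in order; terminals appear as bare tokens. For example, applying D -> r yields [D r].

B
B || C
B || C || C
C || C || C
C && D || C || C
D && D || C || C
q && D || C || C
q && q || C || C
q && q || C && D || C
q && q || D && D || C
q && q || ( B ) && D || C
q && q || ( C ) && D || C
q && q || ( D ) && D || C
q && q || ( r ) && D || C
q && q || ( r ) && q || C
q && q || ( r ) && q || D
q && q || ( r ) && q || q

[B [B [B [C [C [D q]] && [D q]]] || [C [C [D ( [B [C [D r]]] )]] && [D q]]] || [C [D q]]]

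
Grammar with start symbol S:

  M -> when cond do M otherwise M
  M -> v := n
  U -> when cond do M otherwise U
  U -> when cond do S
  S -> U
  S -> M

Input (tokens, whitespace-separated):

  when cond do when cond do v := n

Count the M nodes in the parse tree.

1

[S [U when cond do [S [U when cond do [S [M v := n]]]]]]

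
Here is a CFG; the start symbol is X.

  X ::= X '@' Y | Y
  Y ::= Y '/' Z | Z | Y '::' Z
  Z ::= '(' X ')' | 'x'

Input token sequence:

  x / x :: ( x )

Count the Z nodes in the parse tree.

[X [Y [Y [Y [Z x]] / [Z x]] :: [Z ( [X [Y [Z x]]] )]]]

4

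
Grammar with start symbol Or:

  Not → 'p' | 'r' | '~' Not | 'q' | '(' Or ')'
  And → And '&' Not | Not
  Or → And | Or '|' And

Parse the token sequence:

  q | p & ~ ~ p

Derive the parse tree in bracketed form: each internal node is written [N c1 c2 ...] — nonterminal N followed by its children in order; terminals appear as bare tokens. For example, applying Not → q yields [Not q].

[Or [Or [And [Not q]]] | [And [And [Not p]] & [Not ~ [Not ~ [Not p]]]]]

Or
Or | And
And | And
Not | And
q | And
q | And & Not
q | Not & Not
q | p & Not
q | p & ~ Not
q | p & ~ ~ Not
q | p & ~ ~ p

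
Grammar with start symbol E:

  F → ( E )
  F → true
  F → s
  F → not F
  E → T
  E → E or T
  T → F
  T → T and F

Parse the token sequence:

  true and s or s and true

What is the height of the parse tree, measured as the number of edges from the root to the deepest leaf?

[E [E [T [T [F true]] and [F s]]] or [T [T [F s]] and [F true]]]

5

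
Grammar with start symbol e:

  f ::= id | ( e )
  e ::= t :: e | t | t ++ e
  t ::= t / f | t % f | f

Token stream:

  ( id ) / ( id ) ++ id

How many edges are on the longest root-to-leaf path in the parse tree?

[e [t [t [f ( [e [t [f id]]] )]] / [f ( [e [t [f id]]] )]] ++ [e [t [f id]]]]

7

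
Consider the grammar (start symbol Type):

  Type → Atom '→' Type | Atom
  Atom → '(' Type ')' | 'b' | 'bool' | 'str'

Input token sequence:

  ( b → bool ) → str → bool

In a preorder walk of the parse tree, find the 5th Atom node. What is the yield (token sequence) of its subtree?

[Type [Atom ( [Type [Atom b] → [Type [Atom bool]]] )] → [Type [Atom str] → [Type [Atom bool]]]]

bool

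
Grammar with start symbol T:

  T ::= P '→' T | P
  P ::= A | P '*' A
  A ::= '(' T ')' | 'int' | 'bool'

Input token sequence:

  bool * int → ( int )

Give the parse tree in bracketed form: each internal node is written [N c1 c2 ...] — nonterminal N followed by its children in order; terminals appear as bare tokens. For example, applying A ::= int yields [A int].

[T [P [P [A bool]] * [A int]] → [T [P [A ( [T [P [A int]]] )]]]]

T
P → T
P * A → T
A * A → T
bool * A → T
bool * int → T
bool * int → P
bool * int → A
bool * int → ( T )
bool * int → ( P )
bool * int → ( A )
bool * int → ( int )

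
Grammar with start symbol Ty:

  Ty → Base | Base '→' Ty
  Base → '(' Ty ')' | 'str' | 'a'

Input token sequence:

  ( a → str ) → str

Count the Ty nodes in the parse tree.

4

[Ty [Base ( [Ty [Base a] → [Ty [Base str]]] )] → [Ty [Base str]]]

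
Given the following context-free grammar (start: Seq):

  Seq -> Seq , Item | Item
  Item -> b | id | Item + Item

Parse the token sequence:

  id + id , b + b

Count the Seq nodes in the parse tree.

2

[Seq [Seq [Item [Item id] + [Item id]]] , [Item [Item b] + [Item b]]]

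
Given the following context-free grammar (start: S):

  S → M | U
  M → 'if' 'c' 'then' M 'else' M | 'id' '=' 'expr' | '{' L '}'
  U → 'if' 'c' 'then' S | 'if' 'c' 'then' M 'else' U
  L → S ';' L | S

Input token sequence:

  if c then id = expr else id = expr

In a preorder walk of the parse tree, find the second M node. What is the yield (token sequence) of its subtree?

[S [M if c then [M id = expr] else [M id = expr]]]

id = expr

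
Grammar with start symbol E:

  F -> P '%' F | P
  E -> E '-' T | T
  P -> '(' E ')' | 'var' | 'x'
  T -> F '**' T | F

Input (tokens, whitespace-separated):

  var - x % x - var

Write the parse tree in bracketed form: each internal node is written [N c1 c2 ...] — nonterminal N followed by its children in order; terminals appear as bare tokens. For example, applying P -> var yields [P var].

[E [E [E [T [F [P var]]]] - [T [F [P x] % [F [P x]]]]] - [T [F [P var]]]]

E
E - T
E - T - T
T - T - T
F - T - T
P - T - T
var - T - T
var - F - T
var - P % F - T
var - x % F - T
var - x % P - T
var - x % x - T
var - x % x - F
var - x % x - P
var - x % x - var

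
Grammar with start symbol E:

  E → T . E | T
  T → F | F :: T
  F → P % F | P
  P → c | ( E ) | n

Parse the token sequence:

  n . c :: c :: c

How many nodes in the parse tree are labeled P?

4

[E [T [F [P n]]] . [E [T [F [P c]] :: [T [F [P c]] :: [T [F [P c]]]]]]]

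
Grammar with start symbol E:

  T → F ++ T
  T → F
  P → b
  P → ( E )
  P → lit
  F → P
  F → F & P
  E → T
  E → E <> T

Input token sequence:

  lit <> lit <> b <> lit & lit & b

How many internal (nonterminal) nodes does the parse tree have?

20

[E [E [E [E [T [F [P lit]]]] <> [T [F [P lit]]]] <> [T [F [P b]]]] <> [T [F [F [F [P lit]] & [P lit]] & [P b]]]]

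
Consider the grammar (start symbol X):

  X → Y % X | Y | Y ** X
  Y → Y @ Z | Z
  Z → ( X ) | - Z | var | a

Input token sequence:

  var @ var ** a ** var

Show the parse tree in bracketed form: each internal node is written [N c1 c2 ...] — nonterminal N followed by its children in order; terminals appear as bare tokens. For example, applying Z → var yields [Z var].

X
Y ** X
Y @ Z ** X
Z @ Z ** X
var @ Z ** X
var @ var ** X
var @ var ** Y ** X
var @ var ** Z ** X
var @ var ** a ** X
var @ var ** a ** Y
var @ var ** a ** Z
var @ var ** a ** var

[X [Y [Y [Z var]] @ [Z var]] ** [X [Y [Z a]] ** [X [Y [Z var]]]]]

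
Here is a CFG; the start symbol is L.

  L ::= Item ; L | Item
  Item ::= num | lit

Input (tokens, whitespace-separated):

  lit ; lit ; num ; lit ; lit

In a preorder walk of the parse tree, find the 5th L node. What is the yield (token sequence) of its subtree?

[L [Item lit] ; [L [Item lit] ; [L [Item num] ; [L [Item lit] ; [L [Item lit]]]]]]

lit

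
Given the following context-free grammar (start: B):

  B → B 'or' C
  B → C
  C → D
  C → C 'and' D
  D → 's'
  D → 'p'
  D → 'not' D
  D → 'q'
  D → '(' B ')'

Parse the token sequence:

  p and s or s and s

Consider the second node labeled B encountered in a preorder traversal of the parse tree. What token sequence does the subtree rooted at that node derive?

[B [B [C [C [D p]] and [D s]]] or [C [C [D s]] and [D s]]]

p and s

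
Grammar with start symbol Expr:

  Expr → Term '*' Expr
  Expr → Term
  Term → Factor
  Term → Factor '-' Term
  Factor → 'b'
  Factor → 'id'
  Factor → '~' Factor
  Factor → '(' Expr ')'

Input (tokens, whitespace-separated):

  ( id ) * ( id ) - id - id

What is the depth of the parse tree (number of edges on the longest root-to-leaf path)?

[Expr [Term [Factor ( [Expr [Term [Factor id]]] )]] * [Expr [Term [Factor ( [Expr [Term [Factor id]]] )] - [Term [Factor id] - [Term [Factor id]]]]]]

7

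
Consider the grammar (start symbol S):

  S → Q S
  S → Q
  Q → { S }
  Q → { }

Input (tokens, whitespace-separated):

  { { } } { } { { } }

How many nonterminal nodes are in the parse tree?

[S [Q { [S [Q { }]] }] [S [Q { }] [S [Q { [S [Q { }]] }]]]]

10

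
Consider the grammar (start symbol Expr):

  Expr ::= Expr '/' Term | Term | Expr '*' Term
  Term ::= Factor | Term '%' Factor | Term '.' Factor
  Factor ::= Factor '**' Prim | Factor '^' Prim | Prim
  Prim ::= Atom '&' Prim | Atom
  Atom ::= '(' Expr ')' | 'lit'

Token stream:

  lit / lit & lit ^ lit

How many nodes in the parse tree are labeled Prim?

[Expr [Expr [Term [Factor [Prim [Atom lit]]]]] / [Term [Factor [Factor [Prim [Atom lit] & [Prim [Atom lit]]]] ^ [Prim [Atom lit]]]]]

4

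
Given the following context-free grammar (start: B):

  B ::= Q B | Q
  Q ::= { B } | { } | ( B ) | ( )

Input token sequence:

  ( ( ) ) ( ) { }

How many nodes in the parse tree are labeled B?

4

[B [Q ( [B [Q ( )]] )] [B [Q ( )] [B [Q { }]]]]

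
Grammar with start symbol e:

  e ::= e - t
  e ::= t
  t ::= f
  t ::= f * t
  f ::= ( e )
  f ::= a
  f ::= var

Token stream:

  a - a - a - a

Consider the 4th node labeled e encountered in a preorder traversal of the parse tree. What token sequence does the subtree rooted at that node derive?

a

[e [e [e [e [t [f a]]] - [t [f a]]] - [t [f a]]] - [t [f a]]]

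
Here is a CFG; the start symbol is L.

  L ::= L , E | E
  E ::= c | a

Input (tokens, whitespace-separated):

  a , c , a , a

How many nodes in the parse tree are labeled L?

[L [L [L [L [E a]] , [E c]] , [E a]] , [E a]]

4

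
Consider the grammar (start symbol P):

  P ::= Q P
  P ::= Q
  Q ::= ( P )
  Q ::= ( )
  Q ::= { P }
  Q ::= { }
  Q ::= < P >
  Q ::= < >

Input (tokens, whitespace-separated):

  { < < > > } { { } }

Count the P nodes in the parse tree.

[P [Q { [P [Q < [P [Q < >]] >]] }] [P [Q { [P [Q { }]] }]]]

5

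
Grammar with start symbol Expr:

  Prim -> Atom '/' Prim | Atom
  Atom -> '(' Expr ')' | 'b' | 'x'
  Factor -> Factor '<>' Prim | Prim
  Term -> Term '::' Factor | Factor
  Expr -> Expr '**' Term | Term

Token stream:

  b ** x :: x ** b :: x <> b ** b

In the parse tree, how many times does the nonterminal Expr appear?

[Expr [Expr [Expr [Expr [Term [Factor [Prim [Atom b]]]]] ** [Term [Term [Factor [Prim [Atom x]]]] :: [Factor [Prim [Atom x]]]]] ** [Term [Term [Factor [Prim [Atom b]]]] :: [Factor [Factor [Prim [Atom x]]] <> [Prim [Atom b]]]]] ** [Term [Factor [Prim [Atom b]]]]]

4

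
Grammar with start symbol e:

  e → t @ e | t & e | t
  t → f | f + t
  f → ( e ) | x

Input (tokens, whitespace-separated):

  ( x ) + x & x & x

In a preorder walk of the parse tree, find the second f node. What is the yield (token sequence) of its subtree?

x

[e [t [f ( [e [t [f x]]] )] + [t [f x]]] & [e [t [f x]] & [e [t [f x]]]]]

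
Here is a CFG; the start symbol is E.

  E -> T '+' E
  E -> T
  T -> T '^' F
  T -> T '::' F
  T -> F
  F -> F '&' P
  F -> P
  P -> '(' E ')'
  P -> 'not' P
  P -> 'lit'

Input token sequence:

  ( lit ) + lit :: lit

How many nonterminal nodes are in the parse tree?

[E [T [F [P ( [E [T [F [P lit]]]] )]]] + [E [T [T [F [P lit]]] :: [F [P lit]]]]]

15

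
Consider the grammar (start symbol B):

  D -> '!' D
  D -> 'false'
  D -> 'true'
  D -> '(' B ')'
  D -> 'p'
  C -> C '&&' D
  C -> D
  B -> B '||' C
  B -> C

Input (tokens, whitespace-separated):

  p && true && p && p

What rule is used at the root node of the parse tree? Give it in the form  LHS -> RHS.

[B [C [C [C [C [D p]] && [D true]] && [D p]] && [D p]]]

B -> C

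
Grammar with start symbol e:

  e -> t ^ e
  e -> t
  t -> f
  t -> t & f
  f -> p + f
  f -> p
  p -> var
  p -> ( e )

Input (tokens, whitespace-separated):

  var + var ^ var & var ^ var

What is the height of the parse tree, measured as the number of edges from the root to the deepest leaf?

6

[e [t [f [p var] + [f [p var]]]] ^ [e [t [t [f [p var]]] & [f [p var]]] ^ [e [t [f [p var]]]]]]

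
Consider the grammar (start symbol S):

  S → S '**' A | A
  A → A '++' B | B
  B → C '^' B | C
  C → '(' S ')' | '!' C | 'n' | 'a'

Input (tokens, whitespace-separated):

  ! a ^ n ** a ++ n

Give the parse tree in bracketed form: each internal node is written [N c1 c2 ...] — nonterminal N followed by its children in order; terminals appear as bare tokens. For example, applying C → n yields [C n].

[S [S [A [B [C ! [C a]] ^ [B [C n]]]]] ** [A [A [B [C a]]] ++ [B [C n]]]]

S
S ** A
A ** A
B ** A
C ^ B ** A
! C ^ B ** A
! a ^ B ** A
! a ^ C ** A
! a ^ n ** A
! a ^ n ** A ++ B
! a ^ n ** B ++ B
! a ^ n ** C ++ B
! a ^ n ** a ++ B
! a ^ n ** a ++ C
! a ^ n ** a ++ n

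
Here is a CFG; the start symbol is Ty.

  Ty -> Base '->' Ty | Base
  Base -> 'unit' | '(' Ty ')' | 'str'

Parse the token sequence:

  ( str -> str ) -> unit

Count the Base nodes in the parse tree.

[Ty [Base ( [Ty [Base str] -> [Ty [Base str]]] )] -> [Ty [Base unit]]]

4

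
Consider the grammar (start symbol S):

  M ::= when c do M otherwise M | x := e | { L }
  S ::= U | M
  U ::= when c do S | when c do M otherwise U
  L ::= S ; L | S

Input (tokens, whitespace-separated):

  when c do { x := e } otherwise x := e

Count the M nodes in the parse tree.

[S [M when c do [M { [L [S [M x := e]]] }] otherwise [M x := e]]]

4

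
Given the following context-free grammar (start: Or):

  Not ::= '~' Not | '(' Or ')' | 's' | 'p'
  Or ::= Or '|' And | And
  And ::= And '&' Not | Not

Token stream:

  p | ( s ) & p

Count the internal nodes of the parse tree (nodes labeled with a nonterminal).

[Or [Or [And [Not p]]] | [And [And [Not ( [Or [And [Not s]]] )]] & [Not p]]]

11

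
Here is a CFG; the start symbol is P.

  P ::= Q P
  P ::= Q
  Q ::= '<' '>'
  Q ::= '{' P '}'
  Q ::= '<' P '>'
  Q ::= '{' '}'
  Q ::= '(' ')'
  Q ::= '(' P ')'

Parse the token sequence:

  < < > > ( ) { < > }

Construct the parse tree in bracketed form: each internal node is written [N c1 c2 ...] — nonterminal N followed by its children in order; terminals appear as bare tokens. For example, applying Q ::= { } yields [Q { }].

[P [Q < [P [Q < >]] >] [P [Q ( )] [P [Q { [P [Q < >]] }]]]]

P
Q P
< P > P
< Q > P
< < > > P
< < > > Q P
< < > > ( ) P
< < > > ( ) Q
< < > > ( ) { P }
< < > > ( ) { Q }
< < > > ( ) { < > }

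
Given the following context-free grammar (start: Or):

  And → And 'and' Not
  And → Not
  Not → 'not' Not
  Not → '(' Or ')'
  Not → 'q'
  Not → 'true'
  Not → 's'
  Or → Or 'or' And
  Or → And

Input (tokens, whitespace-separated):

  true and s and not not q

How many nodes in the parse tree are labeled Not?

5

[Or [And [And [And [Not true]] and [Not s]] and [Not not [Not not [Not q]]]]]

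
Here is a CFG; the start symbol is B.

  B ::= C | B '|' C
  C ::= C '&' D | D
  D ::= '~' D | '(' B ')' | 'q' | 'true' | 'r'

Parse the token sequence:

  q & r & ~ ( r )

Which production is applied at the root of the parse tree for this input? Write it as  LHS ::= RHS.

[B [C [C [C [D q]] & [D r]] & [D ~ [D ( [B [C [D r]]] )]]]]

B ::= C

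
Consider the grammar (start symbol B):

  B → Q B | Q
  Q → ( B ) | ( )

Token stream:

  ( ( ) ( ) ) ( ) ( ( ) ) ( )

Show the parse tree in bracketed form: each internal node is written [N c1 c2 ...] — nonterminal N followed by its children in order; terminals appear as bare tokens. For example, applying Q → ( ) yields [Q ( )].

B
Q B
( B ) B
( Q B ) B
( ( ) B ) B
( ( ) Q ) B
( ( ) ( ) ) B
( ( ) ( ) ) Q B
( ( ) ( ) ) ( ) B
( ( ) ( ) ) ( ) Q B
( ( ) ( ) ) ( ) ( B ) B
( ( ) ( ) ) ( ) ( Q ) B
( ( ) ( ) ) ( ) ( ( ) ) B
( ( ) ( ) ) ( ) ( ( ) ) Q
( ( ) ( ) ) ( ) ( ( ) ) ( )

[B [Q ( [B [Q ( )] [B [Q ( )]]] )] [B [Q ( )] [B [Q ( [B [Q ( )]] )] [B [Q ( )]]]]]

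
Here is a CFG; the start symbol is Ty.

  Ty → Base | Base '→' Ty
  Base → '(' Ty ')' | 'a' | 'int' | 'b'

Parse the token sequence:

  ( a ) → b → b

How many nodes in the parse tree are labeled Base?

4

[Ty [Base ( [Ty [Base a]] )] → [Ty [Base b] → [Ty [Base b]]]]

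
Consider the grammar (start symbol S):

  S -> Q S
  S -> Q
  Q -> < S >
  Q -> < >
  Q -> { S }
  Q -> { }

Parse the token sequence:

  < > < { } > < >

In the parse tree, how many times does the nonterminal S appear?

[S [Q < >] [S [Q < [S [Q { }]] >] [S [Q < >]]]]

4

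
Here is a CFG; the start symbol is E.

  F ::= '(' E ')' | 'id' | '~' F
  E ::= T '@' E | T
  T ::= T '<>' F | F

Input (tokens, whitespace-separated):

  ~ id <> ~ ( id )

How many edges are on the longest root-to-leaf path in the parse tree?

[E [T [T [F ~ [F id]]] <> [F ~ [F ( [E [T [F id]]] )]]]]

7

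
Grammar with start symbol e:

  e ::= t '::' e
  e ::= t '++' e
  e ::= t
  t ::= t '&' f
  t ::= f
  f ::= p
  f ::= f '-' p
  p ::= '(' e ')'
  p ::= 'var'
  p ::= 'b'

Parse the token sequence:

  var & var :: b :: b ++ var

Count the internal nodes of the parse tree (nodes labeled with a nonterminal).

19

[e [t [t [f [p var]]] & [f [p var]]] :: [e [t [f [p b]]] :: [e [t [f [p b]]] ++ [e [t [f [p var]]]]]]]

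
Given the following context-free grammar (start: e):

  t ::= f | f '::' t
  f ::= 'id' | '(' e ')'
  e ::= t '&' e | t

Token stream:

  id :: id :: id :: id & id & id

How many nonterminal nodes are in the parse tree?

15

[e [t [f id] :: [t [f id] :: [t [f id] :: [t [f id]]]]] & [e [t [f id]] & [e [t [f id]]]]]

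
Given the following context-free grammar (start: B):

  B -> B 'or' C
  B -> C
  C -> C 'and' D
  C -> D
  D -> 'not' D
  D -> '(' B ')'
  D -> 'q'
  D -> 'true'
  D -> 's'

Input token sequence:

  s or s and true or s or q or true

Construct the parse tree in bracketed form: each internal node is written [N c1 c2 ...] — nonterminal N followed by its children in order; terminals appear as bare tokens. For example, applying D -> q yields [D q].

B
B or C
B or C or C
B or C or C or C
B or C or C or C or C
C or C or C or C or C
D or C or C or C or C
s or C or C or C or C
s or C and D or C or C or C
s or D and D or C or C or C
s or s and D or C or C or C
s or s and true or C or C or C
s or s and true or D or C or C
s or s and true or s or C or C
s or s and true or s or D or C
s or s and true or s or q or C
s or s and true or s or q or D
s or s and true or s or q or true

[B [B [B [B [B [C [D s]]] or [C [C [D s]] and [D true]]] or [C [D s]]] or [C [D q]]] or [C [D true]]]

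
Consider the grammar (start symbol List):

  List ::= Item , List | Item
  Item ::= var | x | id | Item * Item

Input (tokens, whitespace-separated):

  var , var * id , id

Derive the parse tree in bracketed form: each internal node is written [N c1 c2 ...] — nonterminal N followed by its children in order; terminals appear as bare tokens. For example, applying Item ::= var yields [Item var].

[List [Item var] , [List [Item [Item var] * [Item id]] , [List [Item id]]]]

List
Item , List
var , List
var , Item , List
var , Item * Item , List
var , var * Item , List
var , var * id , List
var , var * id , Item
var , var * id , id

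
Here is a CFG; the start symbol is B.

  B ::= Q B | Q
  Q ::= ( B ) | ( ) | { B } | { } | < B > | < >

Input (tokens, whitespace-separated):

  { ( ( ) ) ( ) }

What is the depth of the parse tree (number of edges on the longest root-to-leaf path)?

6

[B [Q { [B [Q ( [B [Q ( )]] )] [B [Q ( )]]] }]]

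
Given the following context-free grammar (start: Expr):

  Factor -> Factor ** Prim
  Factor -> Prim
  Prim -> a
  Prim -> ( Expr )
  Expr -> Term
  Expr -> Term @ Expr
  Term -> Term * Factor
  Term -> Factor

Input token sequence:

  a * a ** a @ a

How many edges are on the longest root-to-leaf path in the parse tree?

5

[Expr [Term [Term [Factor [Prim a]]] * [Factor [Factor [Prim a]] ** [Prim a]]] @ [Expr [Term [Factor [Prim a]]]]]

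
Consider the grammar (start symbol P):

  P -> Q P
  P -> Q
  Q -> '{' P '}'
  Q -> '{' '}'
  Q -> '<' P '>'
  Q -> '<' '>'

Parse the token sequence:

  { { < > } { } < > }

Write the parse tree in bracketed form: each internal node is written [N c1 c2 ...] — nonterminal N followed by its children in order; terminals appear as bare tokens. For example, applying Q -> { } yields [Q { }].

[P [Q { [P [Q { [P [Q < >]] }] [P [Q { }] [P [Q < >]]]] }]]

P
Q
{ P }
{ Q P }
{ { P } P }
{ { Q } P }
{ { < > } P }
{ { < > } Q P }
{ { < > } { } P }
{ { < > } { } Q }
{ { < > } { } < > }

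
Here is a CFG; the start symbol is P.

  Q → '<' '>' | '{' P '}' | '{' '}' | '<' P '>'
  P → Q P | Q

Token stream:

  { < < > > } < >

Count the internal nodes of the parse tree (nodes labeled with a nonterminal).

8

[P [Q { [P [Q < [P [Q < >]] >]] }] [P [Q < >]]]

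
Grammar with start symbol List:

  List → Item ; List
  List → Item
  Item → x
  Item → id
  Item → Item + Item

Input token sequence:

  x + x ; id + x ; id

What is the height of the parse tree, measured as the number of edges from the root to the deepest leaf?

[List [Item [Item x] + [Item x]] ; [List [Item [Item id] + [Item x]] ; [List [Item id]]]]

4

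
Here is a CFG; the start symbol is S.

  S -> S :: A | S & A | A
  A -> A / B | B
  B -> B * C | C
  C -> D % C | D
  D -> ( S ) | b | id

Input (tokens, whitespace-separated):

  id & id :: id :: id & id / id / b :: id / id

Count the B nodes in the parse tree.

9

[S [S [S [S [S [S [A [B [C [D id]]]]] & [A [B [C [D id]]]]] :: [A [B [C [D id]]]]] :: [A [B [C [D id]]]]] & [A [A [A [B [C [D id]]]] / [B [C [D id]]]] / [B [C [D b]]]]] :: [A [A [B [C [D id]]]] / [B [C [D id]]]]]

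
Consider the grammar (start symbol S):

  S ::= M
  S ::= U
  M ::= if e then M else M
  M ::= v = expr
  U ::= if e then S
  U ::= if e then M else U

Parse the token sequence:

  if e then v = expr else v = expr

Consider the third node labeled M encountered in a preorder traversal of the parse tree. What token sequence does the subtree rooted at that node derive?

[S [M if e then [M v = expr] else [M v = expr]]]

v = expr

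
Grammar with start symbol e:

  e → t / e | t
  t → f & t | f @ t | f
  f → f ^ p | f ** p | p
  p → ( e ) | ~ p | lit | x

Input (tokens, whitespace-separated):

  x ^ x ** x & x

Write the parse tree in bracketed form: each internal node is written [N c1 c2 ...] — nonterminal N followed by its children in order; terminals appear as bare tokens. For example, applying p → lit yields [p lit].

e
t
f & t
f ** p & t
f ^ p ** p & t
p ^ p ** p & t
x ^ p ** p & t
x ^ x ** p & t
x ^ x ** x & t
x ^ x ** x & f
x ^ x ** x & p
x ^ x ** x & x

[e [t [f [f [f [p x]] ^ [p x]] ** [p x]] & [t [f [p x]]]]]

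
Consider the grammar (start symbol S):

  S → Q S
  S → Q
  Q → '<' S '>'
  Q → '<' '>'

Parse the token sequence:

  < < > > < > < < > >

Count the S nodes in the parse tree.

[S [Q < [S [Q < >]] >] [S [Q < >] [S [Q < [S [Q < >]] >]]]]

5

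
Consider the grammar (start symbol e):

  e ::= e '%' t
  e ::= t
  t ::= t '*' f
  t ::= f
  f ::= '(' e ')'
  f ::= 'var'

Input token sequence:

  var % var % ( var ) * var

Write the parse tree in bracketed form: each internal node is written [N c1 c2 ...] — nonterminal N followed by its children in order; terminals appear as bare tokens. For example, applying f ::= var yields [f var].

[e [e [e [t [f var]]] % [t [f var]]] % [t [t [f ( [e [t [f var]]] )]] * [f var]]]

e
e % t
e % t % t
t % t % t
f % t % t
var % t % t
var % f % t
var % var % t
var % var % t * f
var % var % f * f
var % var % ( e ) * f
var % var % ( t ) * f
var % var % ( f ) * f
var % var % ( var ) * f
var % var % ( var ) * var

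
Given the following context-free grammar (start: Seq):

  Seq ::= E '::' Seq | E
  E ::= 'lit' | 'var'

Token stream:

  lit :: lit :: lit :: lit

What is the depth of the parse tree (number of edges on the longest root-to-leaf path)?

[Seq [E lit] :: [Seq [E lit] :: [Seq [E lit] :: [Seq [E lit]]]]]

5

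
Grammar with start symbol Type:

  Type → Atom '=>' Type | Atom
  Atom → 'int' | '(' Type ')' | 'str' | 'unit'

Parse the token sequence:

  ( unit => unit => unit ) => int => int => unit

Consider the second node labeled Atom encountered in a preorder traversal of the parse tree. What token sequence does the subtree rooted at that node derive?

[Type [Atom ( [Type [Atom unit] => [Type [Atom unit] => [Type [Atom unit]]]] )] => [Type [Atom int] => [Type [Atom int] => [Type [Atom unit]]]]]

unit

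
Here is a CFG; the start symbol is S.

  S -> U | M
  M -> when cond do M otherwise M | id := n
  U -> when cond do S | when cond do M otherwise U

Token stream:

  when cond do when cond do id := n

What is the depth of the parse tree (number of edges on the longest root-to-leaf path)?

[S [U when cond do [S [U when cond do [S [M id := n]]]]]]

6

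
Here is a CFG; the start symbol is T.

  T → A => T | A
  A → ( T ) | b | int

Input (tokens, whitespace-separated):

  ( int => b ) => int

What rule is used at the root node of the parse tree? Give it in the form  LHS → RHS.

[T [A ( [T [A int] => [T [A b]]] )] => [T [A int]]]

T → A => T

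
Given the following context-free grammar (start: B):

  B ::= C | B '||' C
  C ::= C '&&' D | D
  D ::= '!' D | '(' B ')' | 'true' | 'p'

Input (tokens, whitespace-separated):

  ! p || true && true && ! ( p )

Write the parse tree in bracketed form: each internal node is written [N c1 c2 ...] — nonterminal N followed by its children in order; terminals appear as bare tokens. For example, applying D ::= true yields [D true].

[B [B [C [D ! [D p]]]] || [C [C [C [D true]] && [D true]] && [D ! [D ( [B [C [D p]]] )]]]]

B
B || C
C || C
D || C
! D || C
! p || C
! p || C && D
! p || C && D && D
! p || D && D && D
! p || true && D && D
! p || true && true && D
! p || true && true && ! D
! p || true && true && ! ( B )
! p || true && true && ! ( C )
! p || true && true && ! ( D )
! p || true && true && ! ( p )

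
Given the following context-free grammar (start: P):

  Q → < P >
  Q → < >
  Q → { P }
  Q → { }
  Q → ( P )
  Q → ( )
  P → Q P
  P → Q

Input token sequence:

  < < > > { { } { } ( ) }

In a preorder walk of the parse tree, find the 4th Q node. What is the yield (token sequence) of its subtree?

[P [Q < [P [Q < >]] >] [P [Q { [P [Q { }] [P [Q { }] [P [Q ( )]]]] }]]]

{ }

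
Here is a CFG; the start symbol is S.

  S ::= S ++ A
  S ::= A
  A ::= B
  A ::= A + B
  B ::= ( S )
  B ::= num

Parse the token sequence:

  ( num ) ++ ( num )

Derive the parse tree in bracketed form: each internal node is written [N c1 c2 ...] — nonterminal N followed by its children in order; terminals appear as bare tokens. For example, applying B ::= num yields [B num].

S
S ++ A
A ++ A
B ++ A
( S ) ++ A
( A ) ++ A
( B ) ++ A
( num ) ++ A
( num ) ++ B
( num ) ++ ( S )
( num ) ++ ( A )
( num ) ++ ( B )
( num ) ++ ( num )

[S [S [A [B ( [S [A [B num]]] )]]] ++ [A [B ( [S [A [B num]]] )]]]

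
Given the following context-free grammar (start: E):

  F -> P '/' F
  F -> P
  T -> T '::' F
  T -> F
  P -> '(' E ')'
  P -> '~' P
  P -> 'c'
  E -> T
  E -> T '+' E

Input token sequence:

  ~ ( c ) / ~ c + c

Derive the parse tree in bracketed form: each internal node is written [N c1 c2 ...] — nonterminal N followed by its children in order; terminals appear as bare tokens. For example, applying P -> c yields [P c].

E
T + E
F + E
P / F + E
~ P / F + E
~ ( E ) / F + E
~ ( T ) / F + E
~ ( F ) / F + E
~ ( P ) / F + E
~ ( c ) / F + E
~ ( c ) / P + E
~ ( c ) / ~ P + E
~ ( c ) / ~ c + E
~ ( c ) / ~ c + T
~ ( c ) / ~ c + F
~ ( c ) / ~ c + P
~ ( c ) / ~ c + c

[E [T [F [P ~ [P ( [E [T [F [P c]]]] )]] / [F [P ~ [P c]]]]] + [E [T [F [P c]]]]]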